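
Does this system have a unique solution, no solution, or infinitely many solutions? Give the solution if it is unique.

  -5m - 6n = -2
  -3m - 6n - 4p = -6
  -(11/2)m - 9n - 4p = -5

no solution

Row-reduce:
R1 ← R1 / (-5).
R2 ← R2 + 3·R1.
R3 ← R3 + 11/2·R1.
R2 ← R2 / (-12/5).
R1 ← R1 − 6/5·R2.
R3 ← R3 + 12/5·R2.
Row 3 reduces to 0 = 2, a contradiction. The system is inconsistent.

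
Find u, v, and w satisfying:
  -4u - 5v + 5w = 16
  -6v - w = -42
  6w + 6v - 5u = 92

Row-reduce the augmented matrix:
R1 ← R1 / (-4).
R3 ← R3 + 5·R1.
R2 ← R2 / (-6).
R1 ← R1 − 5/4·R2.
R3 ← R3 − 49/4·R2.
R3 ← R3 / (-55/24).
R1 ← R1 + 35/24·R3.
R2 ← R2 − 1/6·R3.
Reading off the reduced rows gives u = -4, v = 6, w = 6.

u = -4, v = 6, w = 6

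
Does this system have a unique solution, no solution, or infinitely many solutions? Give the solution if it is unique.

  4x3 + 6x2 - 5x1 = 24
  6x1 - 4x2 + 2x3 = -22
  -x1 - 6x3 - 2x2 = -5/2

Row-reduce:
R1 ← R1 / (-5).
R2 ← R2 − 6·R1.
R3 ← R3 + 1·R1.
R2 ← R2 / (16/5).
R1 ← R1 + 6/5·R2.
R3 ← R3 + 16/5·R2.
Row 3 reduces to 0 = -1/2, a contradiction. The system is inconsistent.

no solution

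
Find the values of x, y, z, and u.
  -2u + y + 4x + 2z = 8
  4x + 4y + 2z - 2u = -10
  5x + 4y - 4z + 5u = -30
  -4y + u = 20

Row-reduce the augmented matrix:
R1 ← R1 / (4).
R2 ← R2 − 4·R1.
R3 ← R3 − 5·R1.
R2 ← R2 / (3).
R1 ← R1 − 1/4·R2.
R3 ← R3 − 11/4·R2.
R4 ← R4 + 4·R2.
R3 ← R3 / (-13/2).
R1 ← R1 − 1/2·R3.
R1 ← R1 − 1/13·R4.
R3 ← R3 + 15/13·R4.
Reading off the reduced rows gives x = 2, y = -6, z = -1, u = -4.

x = 2, y = -6, z = -1, u = -4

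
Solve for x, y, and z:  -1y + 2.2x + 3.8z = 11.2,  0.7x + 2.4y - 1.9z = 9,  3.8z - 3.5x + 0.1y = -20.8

x = 6, y = 2, z = 0

Row-reduce the augmented matrix:
R1 ← R1 / (11/5).
R2 ← R2 − 7/10·R1.
R3 ← R3 + 7/2·R1.
R2 ← R2 / (299/110).
R1 ← R1 + 5/11·R2.
R3 ← R3 + 82/55·R2.
R3 ← R3 / (24339/2990).
R1 ← R1 − 361/299·R3.
R2 ← R2 + 342/299·R3.
Reading off the reduced rows gives x = 6, y = 2, z = 0.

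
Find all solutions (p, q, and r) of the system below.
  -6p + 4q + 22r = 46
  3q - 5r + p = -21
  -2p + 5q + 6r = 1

Row-reduce:
R1 ← R1 / (-6).
R2 ← R2 − 1·R1.
R3 ← R3 + 2·R1.
R2 ← R2 / (11/3).
R1 ← R1 + 2/3·R2.
R3 ← R3 − 11/3·R2.
Row 3 reduces to 0 = -1, a contradiction. The system is inconsistent.

no solution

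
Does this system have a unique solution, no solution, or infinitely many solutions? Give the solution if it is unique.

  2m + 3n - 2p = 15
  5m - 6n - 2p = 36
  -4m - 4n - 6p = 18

Row-reduce the augmented matrix:
R1 ← R1 / (2).
R2 ← R2 − 5·R1.
R3 ← R3 + 4·R1.
R2 ← R2 / (-27/2).
R1 ← R1 − 3/2·R2.
R3 ← R3 − 2·R2.
R3 ← R3 / (-86/9).
R1 ← R1 + 2/3·R3.
R2 ← R2 + 2/9·R3.
Reading off the reduced rows gives m = 4, n = -1, p = -5.

m = 4, n = -1, p = -5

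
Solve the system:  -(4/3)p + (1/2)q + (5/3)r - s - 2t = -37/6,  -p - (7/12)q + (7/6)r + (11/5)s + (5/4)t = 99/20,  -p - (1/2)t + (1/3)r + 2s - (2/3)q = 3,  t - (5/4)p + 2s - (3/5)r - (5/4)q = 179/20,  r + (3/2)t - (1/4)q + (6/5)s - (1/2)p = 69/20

infinitely many solutions

Row-reduce:
R1 ← R1 / (-4/3).
R2 ← R2 + 1·R1.
R3 ← R3 + 1·R1.
R4 ← R4 + 5/4·R1.
R5 ← R5 + 1/2·R1.
R2 ← R2 / (-23/24).
R1 ← R1 + 3/8·R2.
R3 ← R3 + 25/24·R2.
R4 ← R4 + 55/32·R2.
R5 ← R5 + 7/16·R2.
R3 ← R3 / (-19/23).
R1 ← R1 + 28/23·R3.
R2 ← R2 − 2/23·R3.
R4 ← R4 + 463/230·R3.
R5 ← R5 − 19/46·R3.
R4 ← R4 / (-943/760).
R1 ← R1 − 51/190·R4.
R2 ← R2 + 297/95·R4.
R3 ← R3 − 21/38·R4.
Rank is 4 with 5 unknowns, leaving t free.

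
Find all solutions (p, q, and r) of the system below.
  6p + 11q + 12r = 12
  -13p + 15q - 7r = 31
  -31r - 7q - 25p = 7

Row-reduce:
R1 ← R1 / (6).
R2 ← R2 + 13·R1.
R3 ← R3 + 25·R1.
R2 ← R2 / (233/6).
R1 ← R1 − 11/6·R2.
R3 ← R3 − 233/6·R2.
Rank is 2 with 3 unknowns, leaving r free.

infinitely many solutions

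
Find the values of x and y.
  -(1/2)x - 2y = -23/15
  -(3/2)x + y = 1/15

x = 2/5, y = 2/3

Row-reduce the augmented matrix:
R1 ← R1 / (-1/2).
R2 ← R2 + 3/2·R1.
R2 ← R2 / (7).
R1 ← R1 − 4·R2.
Reading off the reduced rows gives x = 2/5, y = 2/3.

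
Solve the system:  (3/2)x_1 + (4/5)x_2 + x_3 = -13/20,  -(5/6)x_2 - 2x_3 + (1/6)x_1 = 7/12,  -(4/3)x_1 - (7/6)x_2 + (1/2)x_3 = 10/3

Row-reduce the augmented matrix:
R1 ← R1 / (3/2).
R2 ← R2 − 1/6·R1.
R3 ← R3 + 4/3·R1.
R2 ← R2 / (-83/90).
R1 ← R1 − 8/15·R2.
R3 ← R3 + 41/90·R2.
R3 ← R3 / (1211/498).
R1 ← R1 + 46/83·R3.
R2 ← R2 − 190/83·R3.
Reading off the reduced rows gives x_1 = 1/2, x_2 = -3, x_3 = 1.

x_1 = 1/2, x_2 = -3, x_3 = 1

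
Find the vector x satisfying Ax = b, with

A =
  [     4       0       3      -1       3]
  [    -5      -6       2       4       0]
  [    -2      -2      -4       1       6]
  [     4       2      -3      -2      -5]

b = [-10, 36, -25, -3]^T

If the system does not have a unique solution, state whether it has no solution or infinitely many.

Row-reduce:
R1 ← R1 / (4).
R2 ← R2 + 5·R1.
R3 ← R3 + 2·R1.
R4 ← R4 − 4·R1.
R2 ← R2 / (-6).
R3 ← R3 + 2·R2.
R4 ← R4 − 2·R2.
R3 ← R3 / (-53/12).
R1 ← R1 − 3/4·R3.
R2 ← R2 + 23/24·R3.
R4 ← R4 + 49/12·R3.
R4 ← R4 / (16/53).
R1 ← R1 + 17/53·R4.
R2 ← R2 + 39/106·R4.
R3 ← R3 − 5/53·R4.
Rank is 4 with 5 unknowns, leaving x_5 free.

infinitely many solutions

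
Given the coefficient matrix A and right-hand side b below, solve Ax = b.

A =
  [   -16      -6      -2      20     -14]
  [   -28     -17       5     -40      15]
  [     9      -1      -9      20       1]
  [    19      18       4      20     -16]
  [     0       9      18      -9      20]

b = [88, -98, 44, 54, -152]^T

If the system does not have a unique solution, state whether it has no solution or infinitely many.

Row-reduce:
R1 ← R1 / (-16).
R2 ← R2 + 28·R1.
R3 ← R3 − 9·R1.
R4 ← R4 − 19·R1.
R2 ← R2 / (-13/2).
R1 ← R1 − 3/8·R2.
R3 ← R3 + 35/8·R2.
R4 ← R4 − 87/8·R2.
R5 ← R5 − 9·R2.
R3 ← R3 / (-206/13).
R1 ← R1 − 8/13·R3.
R2 ← R2 + 17/13·R3.
R4 ← R4 − 206/13·R3.
R5 ← R5 − 387/13·R3.
Swap R4 and R5.
R4 ← R4 / (16767/412).
R1 ← R1 + 495/206·R4.
R2 ← R2 − 1975/412·R4.
R3 ← R3 + 2125/412·R4.
Rank is 4 with 5 unknowns, leaving x_5 free.

infinitely many solutions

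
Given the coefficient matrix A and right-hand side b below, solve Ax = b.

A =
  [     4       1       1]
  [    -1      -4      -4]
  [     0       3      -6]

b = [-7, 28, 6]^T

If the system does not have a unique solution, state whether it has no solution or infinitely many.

x_1 = 0, x_2 = -4, x_3 = -3

Row-reduce the augmented matrix:
R1 ← R1 / (4).
R2 ← R2 + 1·R1.
R2 ← R2 / (-15/4).
R1 ← R1 − 1/4·R2.
R3 ← R3 − 3·R2.
R3 ← R3 / (-9).
R2 ← R2 − 1·R3.
Reading off the reduced rows gives x_1 = 0, x_2 = -4, x_3 = -3.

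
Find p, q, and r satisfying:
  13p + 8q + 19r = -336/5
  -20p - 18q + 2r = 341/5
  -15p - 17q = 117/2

p = -11/5, q = -3/2, r = -7/5

Row-reduce the augmented matrix:
R1 ← R1 / (13).
R2 ← R2 + 20·R1.
R3 ← R3 + 15·R1.
R2 ← R2 / (-74/13).
R1 ← R1 − 8/13·R2.
R3 ← R3 + 101/13·R2.
R3 ← R3 / (-766/37).
R1 ← R1 − 179/37·R3.
R2 ← R2 + 203/37·R3.
Reading off the reduced rows gives p = -11/5, q = -3/2, r = -7/5.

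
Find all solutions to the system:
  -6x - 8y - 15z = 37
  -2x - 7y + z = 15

Row-reduce:
R1 ← R1 / (-6).
R2 ← R2 + 2·R1.
R2 ← R2 / (-13/3).
R1 ← R1 − 4/3·R2.
Rank is 2 with 3 unknowns, leaving z free.

infinitely many solutions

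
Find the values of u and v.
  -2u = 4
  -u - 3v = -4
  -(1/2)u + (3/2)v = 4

u = -2, v = 2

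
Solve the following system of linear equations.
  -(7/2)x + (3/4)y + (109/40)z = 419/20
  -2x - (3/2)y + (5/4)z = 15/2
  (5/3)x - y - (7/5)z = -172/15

Row-reduce:
R1 ← R1 / (-7/2).
R2 ← R2 + 2·R1.
R3 ← R3 − 5/3·R1.
R2 ← R2 / (-27/14).
R1 ← R1 + 3/14·R2.
R3 ← R3 + 9/14·R2.
Rank is 2 with 3 unknowns, leaving z free.

infinitely many solutions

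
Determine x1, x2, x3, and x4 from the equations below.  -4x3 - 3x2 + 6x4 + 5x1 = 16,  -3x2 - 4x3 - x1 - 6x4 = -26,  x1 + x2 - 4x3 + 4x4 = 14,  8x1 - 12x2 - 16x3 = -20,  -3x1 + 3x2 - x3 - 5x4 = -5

x1 = 5, x2 = 5, x3 = 0, x4 = 1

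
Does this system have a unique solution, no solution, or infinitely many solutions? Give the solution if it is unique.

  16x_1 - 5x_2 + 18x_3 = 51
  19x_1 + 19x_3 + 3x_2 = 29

Row-reduce:
R1 ← R1 / (16).
R2 ← R2 − 19·R1.
R2 ← R2 / (143/16).
R1 ← R1 + 5/16·R2.
Rank is 2 with 3 unknowns, leaving x_3 free.

infinitely many solutions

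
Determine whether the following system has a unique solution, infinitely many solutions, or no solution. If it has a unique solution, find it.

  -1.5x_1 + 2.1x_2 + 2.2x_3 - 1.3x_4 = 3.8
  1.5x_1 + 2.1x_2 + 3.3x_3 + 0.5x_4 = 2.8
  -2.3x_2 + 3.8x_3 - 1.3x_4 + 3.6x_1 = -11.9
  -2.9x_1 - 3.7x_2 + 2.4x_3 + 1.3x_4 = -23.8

Row-reduce the augmented matrix:
R1 ← R1 / (-3/2).
R2 ← R2 − 3/2·R1.
R3 ← R3 − 18/5·R1.
R4 ← R4 + 29/10·R1.
R2 ← R2 / (21/5).
R1 ← R1 + 7/5·R2.
R3 ← R3 − 137/50·R2.
R4 ← R4 + 194/25·R2.
R3 ← R3 / (11533/2100).
R1 ← R1 − 11/30·R3.
R2 ← R2 − 55/42·R3.
R4 ← R4 − 1454/175·R3.
R4 ← R4 / (1424194/172995).
R1 ← R1 − 29764/34599·R4.
R2 ← R2 − 8523/11533·R4.
R3 ← R3 + 8186/11533·R4.
Reading off the reduced rows gives x_1 = 1, x_2 = 4, x_3 = -2, x_4 = -1.

x_1 = 1, x_2 = 4, x_3 = -2, x_4 = -1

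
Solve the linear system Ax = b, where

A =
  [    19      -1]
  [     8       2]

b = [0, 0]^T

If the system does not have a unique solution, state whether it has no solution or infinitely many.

x_1 = 0, x_2 = 0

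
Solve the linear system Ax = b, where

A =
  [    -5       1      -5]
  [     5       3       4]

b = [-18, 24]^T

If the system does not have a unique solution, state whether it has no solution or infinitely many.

infinitely many solutions

Row-reduce:
R1 ← R1 / (-5).
R2 ← R2 − 5·R1.
R2 ← R2 / (4).
R1 ← R1 + 1/5·R2.
Rank is 2 with 3 unknowns, leaving x_3 free.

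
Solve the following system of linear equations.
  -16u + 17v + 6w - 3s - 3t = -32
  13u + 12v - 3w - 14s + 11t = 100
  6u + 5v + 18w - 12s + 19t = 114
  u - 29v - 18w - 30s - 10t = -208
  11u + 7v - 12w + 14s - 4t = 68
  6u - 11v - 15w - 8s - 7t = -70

u = 5, v = 3, w = 2, s = 2, t = 3

Row-reduce the augmented matrix:
R1 ← R1 / (-16).
R2 ← R2 − 13·R1.
R3 ← R3 − 6·R1.
R4 ← R4 − 1·R1.
R5 ← R5 − 11·R1.
R6 ← R6 − 6·R1.
R2 ← R2 / (413/16).
R1 ← R1 + 17/16·R2.
R3 ← R3 − 91/8·R2.
R4 ← R4 + 447/16·R2.
R5 ← R5 − 299/16·R2.
R6 ← R6 + 37/8·R2.
R3 ← R3 / (1146/59).
R1 ← R1 + 123/413·R3.
R2 ← R2 − 30/413·R3.
R4 ← R4 + 6441/413·R3.
R5 ← R5 + 3813/413·R3.
R6 ← R6 + 5127/413·R3.
R4 ← R4 / (-140921/2674).
R1 ← R1 + 1549/2674·R4.
R2 ← R2 + 822/1337·R4.
R3 ← R3 + 347/1146·R4.
R5 ← R5 − 56267/2674·R4.
R6 ← R6 + 42327/2674·R4.
R5 ← R5 / (-198028/140921).
R1 ← R1 − 90447/140921·R5.
R2 ← R2 − 22213/140921·R5.
R3 ← R3 − 281660/422763·R5.
R4 ← R4 + 27816/140921·R5.
R6 ← R6 + 99014/140921·R5.
R6 reduces to 0 = 0, so the extra equation is consistent.
Reading off the reduced rows gives u = 5, v = 3, w = 2, s = 2, t = 3.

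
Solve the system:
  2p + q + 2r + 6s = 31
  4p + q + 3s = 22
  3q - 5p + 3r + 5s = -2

Row-reduce:
R1 ← R1 / (2).
R2 ← R2 − 4·R1.
R3 ← R3 + 5·R1.
R2 ← R2 / (-1).
R1 ← R1 − 1/2·R2.
R3 ← R3 − 11/2·R2.
R3 ← R3 / (-14).
R1 ← R1 + 1·R3.
R2 ← R2 − 4·R3.
Rank is 3 with 4 unknowns, leaving s free.

infinitely many solutions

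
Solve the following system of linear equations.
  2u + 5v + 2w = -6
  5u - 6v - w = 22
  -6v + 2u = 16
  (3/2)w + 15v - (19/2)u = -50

Row-reduce:
R1 ← R1 / (2).
R2 ← R2 − 5·R1.
R3 ← R3 − 2·R1.
R4 ← R4 + 19/2·R1.
R2 ← R2 / (-37/2).
R1 ← R1 − 5/2·R2.
R3 ← R3 + 11·R2.
R4 ← R4 − 155/4·R2.
R3 ← R3 / (58/37).
R1 ← R1 − 7/37·R3.
R2 ← R2 − 12/37·R3.
R4 ← R4 + 58/37·R3.
Row 4 reduces to 0 = -1, a contradiction. The system is inconsistent.

no solution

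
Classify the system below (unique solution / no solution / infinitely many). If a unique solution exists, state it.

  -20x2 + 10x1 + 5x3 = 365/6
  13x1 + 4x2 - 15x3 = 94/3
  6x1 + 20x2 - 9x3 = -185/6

Row-reduce the augmented matrix:
R1 ← R1 / (10).
R2 ← R2 − 13·R1.
R3 ← R3 − 6·R1.
R2 ← R2 / (30).
R1 ← R1 + 2·R2.
R3 ← R3 − 32·R2.
R3 ← R3 / (164/15).
R1 ← R1 + 14/15·R3.
R2 ← R2 + 43/60·R3.
Reading off the reduced rows gives x1 = 3/2, x2 = -8/3, x3 = -3/2.

x1 = 3/2, x2 = -8/3, x3 = -3/2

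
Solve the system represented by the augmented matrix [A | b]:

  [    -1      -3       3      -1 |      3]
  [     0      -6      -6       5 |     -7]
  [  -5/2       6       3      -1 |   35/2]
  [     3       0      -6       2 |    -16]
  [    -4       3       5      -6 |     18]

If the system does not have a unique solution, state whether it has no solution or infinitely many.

Row-reduce:
R1 ← R1 / (-1).
R3 ← R3 + 5/2·R1.
R4 ← R4 − 3·R1.
R5 ← R5 + 4·R1.
R2 ← R2 / (-6).
R1 ← R1 − 3·R2.
R3 ← R3 − 27/2·R2.
R4 ← R4 + 9·R2.
R5 ← R5 − 15·R2.
R3 ← R3 / (-18).
R1 ← R1 + 6·R3.
R2 ← R2 − 1·R3.
R4 ← R4 − 12·R3.
R5 ← R5 + 22·R3.
Swap R4 and R5.
R4 ← R4 / (-61/12).
R1 ← R1 + 3/4·R4.
R2 ← R2 + 1/8·R4.
R3 ← R3 + 17/24·R4.
Row 5 reduces to 0 = -1/3, a contradiction. The system is inconsistent.

no solution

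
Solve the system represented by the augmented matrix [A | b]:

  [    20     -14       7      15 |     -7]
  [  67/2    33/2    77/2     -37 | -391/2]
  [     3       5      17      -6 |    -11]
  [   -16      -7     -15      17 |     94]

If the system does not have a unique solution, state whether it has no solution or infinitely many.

Row-reduce:
R1 ← R1 / (20).
R2 ← R2 − 67/2·R1.
R3 ← R3 − 3·R1.
R4 ← R4 + 16·R1.
R2 ← R2 / (799/20).
R1 ← R1 + 7/10·R2.
R3 ← R3 − 71/10·R2.
R4 ← R4 + 91/5·R2.
R3 ← R3 / (526/47).
R1 ← R1 − 77/94·R3.
R2 ← R2 − 63/94·R3.
R4 ← R4 − 263/94·R3.
Row 4 reduces to 0 = -1, a contradiction. The system is inconsistent.

no solution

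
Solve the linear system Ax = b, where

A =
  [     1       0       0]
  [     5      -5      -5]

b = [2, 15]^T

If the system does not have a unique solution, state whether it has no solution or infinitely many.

Row-reduce:
R2 ← R2 − 5·R1.
R2 ← R2 / (-5).
Rank is 2 with 3 unknowns, leaving x_3 free.

infinitely many solutions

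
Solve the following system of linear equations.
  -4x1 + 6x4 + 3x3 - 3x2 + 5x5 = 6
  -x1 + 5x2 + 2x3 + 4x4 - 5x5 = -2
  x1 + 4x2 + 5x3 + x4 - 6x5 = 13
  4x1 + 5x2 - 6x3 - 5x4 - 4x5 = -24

Row-reduce:
R1 ← R1 / (-4).
R2 ← R2 + 1·R1.
R3 ← R3 − 1·R1.
R4 ← R4 − 4·R1.
R2 ← R2 / (23/4).
R1 ← R1 − 3/4·R2.
R3 ← R3 − 13/4·R2.
R4 ← R4 − 2·R2.
R3 ← R3 / (116/23).
R1 ← R1 + 21/23·R3.
R2 ← R2 − 5/23·R3.
R4 ← R4 + 79/23·R3.
R4 ← R4 / (101/116).
R1 ← R1 + 189/116·R4.
R2 ← R2 − 45/116·R4.
R3 ← R3 − 25/116·R4.
Rank is 4 with 5 unknowns, leaving x5 free.

infinitely many solutions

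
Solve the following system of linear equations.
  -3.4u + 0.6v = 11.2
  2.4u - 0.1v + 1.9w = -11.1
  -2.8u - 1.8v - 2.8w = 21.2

u = -4, v = -4, w = -1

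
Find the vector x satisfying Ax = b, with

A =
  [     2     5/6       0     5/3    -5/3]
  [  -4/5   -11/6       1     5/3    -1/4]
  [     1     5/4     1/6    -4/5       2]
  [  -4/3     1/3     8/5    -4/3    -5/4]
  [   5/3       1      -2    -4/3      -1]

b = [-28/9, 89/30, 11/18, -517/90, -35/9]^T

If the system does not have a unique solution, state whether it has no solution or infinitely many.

Row-reduce the augmented matrix:
R1 ← R1 / (2).
R2 ← R2 + 4/5·R1.
R3 ← R3 − 1·R1.
R4 ← R4 + 4/3·R1.
R5 ← R5 − 5/3·R1.
R2 ← R2 / (-3/2).
R1 ← R1 − 5/12·R2.
R3 ← R3 − 5/6·R2.
R4 ← R4 − 8/9·R2.
R5 ← R5 − 11/36·R2.
R3 ← R3 / (13/18).
R1 ← R1 − 5/18·R3.
R2 ← R2 + 2/3·R3.
R4 ← R4 − 296/135·R3.
R5 ← R5 + 97/54·R3.
R4 ← R4 / (1474/675).
R1 ← R1 − 29/18·R4.
R2 ← R2 + 28/15·R4.
R3 ← R3 + 7/15·R4.
R5 ← R5 + 833/270·R4.
R5 ← R5 / (-3720089/459888).
R1 ← R1 − 822665/153296·R5.
R2 ← R2 + 55163/9581·R5.
R3 ← R3 − 83505/76648·R5.
R4 ← R4 + 349595/76648·R5.
Reading off the reduced rows gives x_1 = -1, x_2 = -2/3, x_3 = -4/3, x_4 = 5/3, x_5 = 2.

x_1 = -1, x_2 = -2/3, x_3 = -4/3, x_4 = 5/3, x_5 = 2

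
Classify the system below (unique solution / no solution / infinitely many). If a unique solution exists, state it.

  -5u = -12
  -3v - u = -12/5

Row-reduce the augmented matrix:
R1 ← R1 / (-5).
R2 ← R2 + 1·R1.
R2 ← R2 / (-3).
Reading off the reduced rows gives u = 12/5, v = 0.

u = 12/5, v = 0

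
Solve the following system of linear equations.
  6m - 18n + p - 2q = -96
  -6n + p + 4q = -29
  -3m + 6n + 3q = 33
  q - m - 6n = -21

Row-reduce:
R1 ← R1 / (6).
R3 ← R3 + 3·R1.
R4 ← R4 + 1·R1.
R2 ← R2 / (-6).
R1 ← R1 + 3·R2.
R3 ← R3 + 3·R2.
R4 ← R4 + 9·R2.
Swap R3 and R4.
R3 ← R3 / (-4/3).
R1 ← R1 + 1/3·R3.
R2 ← R2 + 1/6·R3.
Row 4 reduces to 0 = -1/2, a contradiction. The system is inconsistent.

no solution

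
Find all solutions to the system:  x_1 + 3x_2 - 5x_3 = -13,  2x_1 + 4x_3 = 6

infinitely many solutions

Row-reduce:
R2 ← R2 − 2·R1.
R2 ← R2 / (-6).
R1 ← R1 − 3·R2.
Rank is 2 with 3 unknowns, leaving x_3 free.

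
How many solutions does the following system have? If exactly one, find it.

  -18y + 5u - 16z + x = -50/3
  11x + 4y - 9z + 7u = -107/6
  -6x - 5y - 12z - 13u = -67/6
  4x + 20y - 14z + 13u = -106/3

x = 0, y = -1/2, z = 3/2, u = -1/3

Row-reduce the augmented matrix:
R2 ← R2 − 11·R1.
R3 ← R3 + 6·R1.
R4 ← R4 − 4·R1.
R2 ← R2 / (202).
R1 ← R1 + 18·R2.
R3 ← R3 + 113·R2.
R4 ← R4 − 92·R2.
R3 ← R3 / (-2945/202).
R1 ← R1 + 113/101·R3.
R2 ← R2 − 167/202·R3.
R4 ← R4 + 2632/101·R3.
R4 ← R4 / (19125/589).
R1 ← R1 − 871/589·R4.
R2 ← R2 + 469/589·R4.
R3 ← R3 − 398/589·R4.
Reading off the reduced rows gives x = 0, y = -1/2, z = 3/2, u = -1/3.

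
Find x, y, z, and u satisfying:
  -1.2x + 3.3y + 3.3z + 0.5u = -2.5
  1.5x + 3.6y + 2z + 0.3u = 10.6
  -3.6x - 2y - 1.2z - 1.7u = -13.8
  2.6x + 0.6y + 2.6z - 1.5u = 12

x = 4, y = 2, z = -1, u = -2

Row-reduce the augmented matrix:
R1 ← R1 / (-6/5).
R2 ← R2 − 3/2·R1.
R3 ← R3 + 18/5·R1.
R4 ← R4 − 13/5·R1.
R2 ← R2 / (309/40).
R1 ← R1 + 11/4·R2.
R3 ← R3 + 119/10·R2.
R4 ← R4 − 31/4·R2.
R3 ← R3 / (-2572/1545).
R1 ← R1 + 176/309·R3.
R2 ← R2 − 245/309·R3.
R4 ← R4 − 1114/309·R3.
R4 ← R4 / (-40037/7716).
R1 ← R1 − 1003/1929·R4.
R2 ← R2 + 3733/5144·R4.
R3 ← R3 − 5485/5144·R4.
Reading off the reduced rows gives x = 4, y = 2, z = -1, u = -2.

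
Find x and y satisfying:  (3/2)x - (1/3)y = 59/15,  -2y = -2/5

x = 8/3, y = 1/5

Row-reduce the augmented matrix:
R1 ← R1 / (3/2).
R2 ← R2 / (-2).
R1 ← R1 + 2/9·R2.
Reading off the reduced rows gives x = 8/3, y = 1/5.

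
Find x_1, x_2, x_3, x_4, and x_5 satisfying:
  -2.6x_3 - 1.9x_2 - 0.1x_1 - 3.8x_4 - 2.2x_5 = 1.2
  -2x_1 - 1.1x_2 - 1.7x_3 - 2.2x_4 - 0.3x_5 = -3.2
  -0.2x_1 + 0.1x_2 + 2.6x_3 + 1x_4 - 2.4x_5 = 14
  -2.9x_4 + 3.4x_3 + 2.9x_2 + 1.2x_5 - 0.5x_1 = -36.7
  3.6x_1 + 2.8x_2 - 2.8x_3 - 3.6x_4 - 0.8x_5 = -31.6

Row-reduce the augmented matrix:
R1 ← R1 / (-1/10).
R2 ← R2 + 2·R1.
R3 ← R3 + 1/5·R1.
R4 ← R4 + 1/2·R1.
R5 ← R5 − 18/5·R1.
R2 ← R2 / (369/10).
R1 ← R1 − 19·R2.
R3 ← R3 − 39/10·R2.
R4 ← R4 − 62/5·R2.
R5 ← R5 + 328/5·R2.
R3 ← R3 / (611/246).
R1 ← R1 − 37/369·R3.
R2 ← R2 − 503/369·R3.
R4 ← R4 + 928/1845·R3.
R5 ← R5 + 314/45·R3.
R4 ← R4 / (-782507/91650).
R1 ← R1 + 296/9165·R4.
R2 ← R2 − 14306/9165·R4.
R3 ← R3 − 984/3055·R4.
R5 ← R5 + 318598/45825·R4.
R5 ← R5 / (-28219526/3912535).
R1 ← R1 + 300662/782507·R5.
R2 ← R2 − 1619954/782507·R5.
R3 ← R3 + 914041/782507·R5.
R4 ← R4 − 276362/782507·R5.
Reading off the reduced rows gives x_1 = 0, x_2 = -6, x_3 = 0, x_4 = 5, x_5 = -4.

x_1 = 0, x_2 = -6, x_3 = 0, x_4 = 5, x_5 = -4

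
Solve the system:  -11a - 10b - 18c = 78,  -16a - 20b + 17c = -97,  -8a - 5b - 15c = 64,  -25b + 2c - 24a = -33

a = 2, b = -1, c = -5

Row-reduce the augmented matrix:
R1 ← R1 / (-11).
R2 ← R2 + 16·R1.
R3 ← R3 + 8·R1.
R4 ← R4 + 24·R1.
R2 ← R2 / (-60/11).
R1 ← R1 − 10/11·R2.
R3 ← R3 − 25/11·R2.
R4 ← R4 + 35/11·R2.
R3 ← R3 / (193/12).
R1 ← R1 − 53/6·R3.
R2 ← R2 + 95/12·R3.
R4 ← R4 − 193/12·R3.
R4 reduces to 0 = 0, so the extra equation is consistent.
Reading off the reduced rows gives a = 2, b = -1, c = -5.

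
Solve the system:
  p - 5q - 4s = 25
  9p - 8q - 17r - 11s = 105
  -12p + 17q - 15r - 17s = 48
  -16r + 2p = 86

p = -5, q = -6, r = -6, s = 0

Row-reduce the augmented matrix:
R2 ← R2 − 9·R1.
R3 ← R3 + 12·R1.
R4 ← R4 − 2·R1.
R2 ← R2 / (37).
R1 ← R1 + 5·R2.
R3 ← R3 + 43·R2.
R4 ← R4 − 10·R2.
R3 ← R3 / (-1286/37).
R1 ← R1 + 85/37·R3.
R2 ← R2 + 17/37·R3.
R4 ← R4 + 422/37·R3.
R4 ← R4 / (8384/643).
R1 ← R1 − 1128/643·R4.
R2 ← R2 − 740/643·R4.
R3 ← R3 − 665/643·R4.
Reading off the reduced rows gives p = -5, q = -6, r = -6, s = 0.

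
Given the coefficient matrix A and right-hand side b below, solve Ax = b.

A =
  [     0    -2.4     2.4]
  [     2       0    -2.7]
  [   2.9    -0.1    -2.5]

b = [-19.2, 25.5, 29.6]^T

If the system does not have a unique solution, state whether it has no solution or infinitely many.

x_1 = 6, x_2 = 3, x_3 = -5

Row-reduce the augmented matrix:
Swap R1 and R2.
R1 ← R1 / (2).
R3 ← R3 − 29/10·R1.
R2 ← R2 / (-12/5).
R3 ← R3 + 1/10·R2.
R3 ← R3 / (263/200).
R1 ← R1 + 27/20·R3.
R2 ← R2 + 1·R3.
Reading off the reduced rows gives x_1 = 6, x_2 = 3, x_3 = -5.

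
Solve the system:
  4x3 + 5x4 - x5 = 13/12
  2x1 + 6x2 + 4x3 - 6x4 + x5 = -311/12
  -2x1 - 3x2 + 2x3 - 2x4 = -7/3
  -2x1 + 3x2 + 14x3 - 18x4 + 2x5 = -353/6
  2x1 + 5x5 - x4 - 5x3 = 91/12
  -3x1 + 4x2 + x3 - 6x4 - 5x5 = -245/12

x1 = 1, x2 = -2, x3 = -5/3, x4 = 3/2, x5 = -1/4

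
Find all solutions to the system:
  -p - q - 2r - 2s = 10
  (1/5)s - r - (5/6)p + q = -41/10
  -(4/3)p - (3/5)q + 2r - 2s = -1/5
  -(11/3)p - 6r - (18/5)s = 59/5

infinitely many solutions

Row-reduce:
R1 ← R1 / (-1).
R2 ← R2 + 5/6·R1.
R3 ← R3 + 4/3·R1.
R4 ← R4 + 11/3·R1.
R2 ← R2 / (11/6).
R1 ← R1 − 1·R2.
R3 ← R3 − 11/15·R2.
R4 ← R4 − 11/3·R2.
R3 ← R3 / (22/5).
R1 ← R1 − 18/11·R3.
R2 ← R2 − 4/11·R3.
Rank is 3 with 4 unknowns, leaving s free.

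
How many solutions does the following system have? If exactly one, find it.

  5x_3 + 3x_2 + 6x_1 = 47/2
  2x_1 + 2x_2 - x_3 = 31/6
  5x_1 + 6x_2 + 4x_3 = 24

Row-reduce the augmented matrix:
R1 ← R1 / (6).
R2 ← R2 − 2·R1.
R3 ← R3 − 5·R1.
R1 ← R1 − 1/2·R2.
R3 ← R3 − 7/2·R2.
R3 ← R3 / (55/6).
R1 ← R1 − 13/6·R3.
R2 ← R2 + 8/3·R3.
Reading off the reduced rows gives x_1 = 2, x_2 = 4/3, x_3 = 3/2.

x_1 = 2, x_2 = 4/3, x_3 = 3/2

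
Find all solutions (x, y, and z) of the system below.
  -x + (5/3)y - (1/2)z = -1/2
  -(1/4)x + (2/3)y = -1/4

infinitely many solutions

Row-reduce:
R1 ← R1 / (-1).
R2 ← R2 + 1/4·R1.
R2 ← R2 / (1/4).
R1 ← R1 + 5/3·R2.
Rank is 2 with 3 unknowns, leaving z free.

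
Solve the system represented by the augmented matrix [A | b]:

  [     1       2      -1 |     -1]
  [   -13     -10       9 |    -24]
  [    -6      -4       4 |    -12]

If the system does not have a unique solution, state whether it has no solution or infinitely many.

Row-reduce:
R2 ← R2 + 13·R1.
R3 ← R3 + 6·R1.
R2 ← R2 / (16).
R1 ← R1 − 2·R2.
R3 ← R3 − 8·R2.
Row 3 reduces to 0 = 1/2, a contradiction. The system is inconsistent.

no solution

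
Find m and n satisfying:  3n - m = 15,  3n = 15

Row-reduce the augmented matrix:
R1 ← R1 / (-1).
R2 ← R2 / (3).
R1 ← R1 + 3·R2.
Reading off the reduced rows gives m = 0, n = 5.

m = 0, n = 5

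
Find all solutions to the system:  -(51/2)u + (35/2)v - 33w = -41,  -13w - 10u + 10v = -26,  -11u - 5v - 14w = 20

no solution

Row-reduce:
R1 ← R1 / (-51/2).
R2 ← R2 + 10·R1.
R3 ← R3 + 11·R1.
R2 ← R2 / (160/51).
R1 ← R1 + 35/51·R2.
R3 ← R3 + 640/51·R2.
Row 3 reduces to 0 = -2, a contradiction. The system is inconsistent.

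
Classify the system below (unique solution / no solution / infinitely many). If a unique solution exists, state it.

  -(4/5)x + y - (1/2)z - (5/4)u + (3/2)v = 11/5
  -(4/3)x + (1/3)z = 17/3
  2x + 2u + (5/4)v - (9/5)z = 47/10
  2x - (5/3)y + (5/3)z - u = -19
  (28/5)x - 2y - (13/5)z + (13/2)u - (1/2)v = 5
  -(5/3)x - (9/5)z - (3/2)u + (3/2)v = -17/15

x = -4, y = 4, z = 1, u = 6, v = 2

Row-reduce the augmented matrix:
R1 ← R1 / (-4/5).
R2 ← R2 + 4/3·R1.
R3 ← R3 − 2·R1.
R4 ← R4 − 2·R1.
R5 ← R5 − 28/5·R1.
R6 ← R6 + 5/3·R1.
R2 ← R2 / (-5/3).
R1 ← R1 + 5/4·R2.
R3 ← R3 − 5/2·R2.
R4 ← R4 − 5/6·R2.
R5 ← R5 − 5·R2.
R6 ← R6 + 25/12·R2.
R3 ← R3 / (-13/10).
R1 ← R1 + 1/4·R3.
R2 ← R2 + 7/10·R3.
R4 ← R4 − 1·R3.
R5 ← R5 + 13/5·R3.
R6 ← R6 + 133/60·R3.
R4 ← R4 / (-241/156).
R1 ← R1 + 5/13·R4.
R2 ← R2 + 121/52·R4.
R3 ← R3 + 20/13·R4.
R6 ← R6 + 383/78·R4.
Swap R5 and R6.
R5 ← R5 / (-67289/5784).
R1 ← R1 + 2125/1928·R5.
R2 ← R2 + 4229/964·R5.
R3 ← R3 + 2125/482·R5.
R4 ← R4 + 540/241·R5.
R6 reduces to 0 = 0, so the extra equation is consistent.
Reading off the reduced rows gives x = -4, y = 4, z = 1, u = 6, v = 2.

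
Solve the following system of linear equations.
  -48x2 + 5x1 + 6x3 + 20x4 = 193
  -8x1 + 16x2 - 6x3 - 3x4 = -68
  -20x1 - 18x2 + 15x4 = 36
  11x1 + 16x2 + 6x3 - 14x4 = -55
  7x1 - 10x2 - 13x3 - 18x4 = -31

no solution

Row-reduce:
R1 ← R1 / (5).
R2 ← R2 + 8·R1.
R3 ← R3 + 20·R1.
R4 ← R4 − 11·R1.
R5 ← R5 − 7·R1.
R2 ← R2 / (-304/5).
R1 ← R1 + 48/5·R2.
R3 ← R3 + 210·R2.
R4 ← R4 − 608/5·R2.
R5 ← R5 − 286/5·R2.
R3 ← R3 / (879/76).
R1 ← R1 − 12/19·R3.
R2 ← R2 + 9/152·R3.
R5 ← R5 + 1369/76·R3.
Swap R4 and R5.
R4 ← R4 / (-47045/1758).
R1 ← R1 + 87/293·R4.
R2 ← R2 + 295/586·R4.
R3 ← R3 + 785/1758·R4.
Row 5 reduces to 0 = 2, a contradiction. The system is inconsistent.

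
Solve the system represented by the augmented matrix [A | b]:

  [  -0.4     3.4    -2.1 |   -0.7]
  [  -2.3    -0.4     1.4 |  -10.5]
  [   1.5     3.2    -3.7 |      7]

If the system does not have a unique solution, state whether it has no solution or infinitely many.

x_1 = 5, x_2 = 1, x_3 = 1

Row-reduce the augmented matrix:
R1 ← R1 / (-2/5).
R2 ← R2 + 23/10·R1.
R3 ← R3 − 3/2·R1.
R2 ← R2 / (-399/20).
R1 ← R1 + 17/2·R2.
R3 ← R3 − 319/20·R2.
R3 ← R3 / (-457/570).
R1 ← R1 + 28/57·R3.
R2 ← R2 + 77/114·R3.
Reading off the reduced rows gives x_1 = 5, x_2 = 1, x_3 = 1.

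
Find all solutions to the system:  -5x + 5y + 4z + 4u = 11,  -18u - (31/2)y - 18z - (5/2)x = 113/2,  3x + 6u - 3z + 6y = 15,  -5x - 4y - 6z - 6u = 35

Row-reduce:
R1 ← R1 / (-5).
R2 ← R2 + 5/2·R1.
R3 ← R3 − 3·R1.
R4 ← R4 + 5·R1.
R2 ← R2 / (-18).
R1 ← R1 + 1·R2.
R3 ← R3 − 9·R2.
R4 ← R4 + 9·R2.
R3 ← R3 / (-53/5).
R1 ← R1 − 14/45·R3.
R2 ← R2 − 10/9·R3.
Row 4 reduces to 0 = -3/2, a contradiction. The system is inconsistent.

no solution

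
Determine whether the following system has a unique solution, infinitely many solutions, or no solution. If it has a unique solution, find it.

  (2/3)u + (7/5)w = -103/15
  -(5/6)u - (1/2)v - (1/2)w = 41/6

infinitely many solutions

Row-reduce:
R1 ← R1 / (2/3).
R2 ← R2 + 5/6·R1.
R2 ← R2 / (-1/2).
Rank is 2 with 3 unknowns, leaving w free.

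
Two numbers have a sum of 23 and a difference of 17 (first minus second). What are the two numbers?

first number: 20, second number: 3

Let x = first number, y = second number.
  x + y = 23
  x - y = 17
Row-reduce the augmented matrix:
R2 ← R2 − 1·R1.
R2 ← R2 / (-2).
R1 ← R1 − 1·R2.
Reading off the reduced rows gives x = 20, y = 3.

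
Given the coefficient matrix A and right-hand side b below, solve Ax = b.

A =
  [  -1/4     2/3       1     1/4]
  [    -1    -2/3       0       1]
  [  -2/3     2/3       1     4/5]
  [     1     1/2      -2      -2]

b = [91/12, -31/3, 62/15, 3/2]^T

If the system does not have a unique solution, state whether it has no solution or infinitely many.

Row-reduce the augmented matrix:
R1 ← R1 / (-1/4).
R2 ← R2 + 1·R1.
R3 ← R3 + 2/3·R1.
R4 ← R4 − 1·R1.
R2 ← R2 / (-10/3).
R1 ← R1 + 8/3·R2.
R3 ← R3 + 10/9·R2.
R4 ← R4 − 19/6·R2.
R3 ← R3 / (-1/3).
R1 ← R1 + 4/5·R3.
R2 ← R2 − 6/5·R3.
R4 ← R4 + 9/5·R3.
R4 ← R4 / (-43/25).
R1 ← R1 + 33/25·R4.
R2 ← R2 − 12/25·R4.
R3 ← R3 + 2/5·R4.
Reading off the reduced rows gives x_1 = 3, x_2 = 5, x_3 = 6, x_4 = -4.

x_1 = 3, x_2 = 5, x_3 = 6, x_4 = -4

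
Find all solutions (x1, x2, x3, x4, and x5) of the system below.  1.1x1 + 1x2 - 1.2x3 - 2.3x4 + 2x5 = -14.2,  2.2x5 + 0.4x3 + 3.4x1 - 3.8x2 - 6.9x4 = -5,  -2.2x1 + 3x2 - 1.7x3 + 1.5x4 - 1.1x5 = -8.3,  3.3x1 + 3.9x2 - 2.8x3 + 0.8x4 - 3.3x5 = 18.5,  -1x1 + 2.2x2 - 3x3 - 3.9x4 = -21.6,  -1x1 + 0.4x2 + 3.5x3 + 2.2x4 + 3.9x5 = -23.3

x1 = 4, x2 = -5, x3 = -3, x4 = 4, x5 = -4

Row-reduce the augmented matrix:
R1 ← R1 / (11/10).
R2 ← R2 − 17/5·R1.
R3 ← R3 + 11/5·R1.
R4 ← R4 − 33/10·R1.
R5 ← R5 + 1·R1.
R6 ← R6 + 1·R1.
R2 ← R2 / (-379/55).
R1 ← R1 − 10/11·R2.
R3 ← R3 − 5·R2.
R4 ← R4 − 9/10·R2.
R5 ← R5 − 171/55·R2.
R6 ← R6 − 72/55·R2.
R3 ← R3 / (-4239/3790).
R1 ← R1 + 208/379·R3.
R2 ← R2 + 226/379·R3.
R4 ← R4 − 2533/1895·R3.
R5 ← R5 + 4239/1895·R3.
R6 ← R6 − 12089/3790·R3.
R4 ← R4 / (356401/84780).
R1 ← R1 + 2614/4239·R4.
R2 ← R2 − 13069/8478·R4.
R3 ← R3 − 11174/4239·R4.
R6 ← R6 + 223/27·R4.
Swap R5 and R6.
R5 ← R5 / (-25438898/1782005).
R1 ← R1 + 53826/356401·R5.
R2 ← R2 − 1485579/356401·R5.
R3 ← R3 − 2188249/356401·R5.
R4 ← R4 + 831448/356401·R5.
R6 reduces to 0 = 0, so the extra equation is consistent.
Reading off the reduced rows gives x1 = 4, x2 = -5, x3 = -3, x4 = 4, x5 = -4.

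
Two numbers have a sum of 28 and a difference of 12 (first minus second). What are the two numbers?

first number: 20, second number: 8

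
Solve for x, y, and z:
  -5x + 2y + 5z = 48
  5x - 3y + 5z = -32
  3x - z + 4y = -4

Row-reduce the augmented matrix:
R1 ← R1 / (-5).
R2 ← R2 − 5·R1.
R3 ← R3 − 3·R1.
R2 ← R2 / (-1).
R1 ← R1 + 2/5·R2.
R3 ← R3 − 26/5·R2.
R3 ← R3 / (54).
R1 ← R1 + 5·R3.
R2 ← R2 + 10·R3.
Reading off the reduced rows gives x = -6, y = 4, z = 2.

x = -6, y = 4, z = 2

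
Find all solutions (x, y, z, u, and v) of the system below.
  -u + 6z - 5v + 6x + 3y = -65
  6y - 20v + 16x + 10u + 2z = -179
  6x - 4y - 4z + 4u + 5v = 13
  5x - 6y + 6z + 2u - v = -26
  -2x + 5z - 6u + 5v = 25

Row-reduce:
R1 ← R1 / (6).
R2 ← R2 − 16·R1.
R3 ← R3 − 6·R1.
R4 ← R4 − 5·R1.
R5 ← R5 + 2·R1.
R2 ← R2 / (-2).
R1 ← R1 − 1/2·R2.
R3 ← R3 + 7·R2.
R4 ← R4 + 17/2·R2.
R5 ← R5 − 1·R2.
R3 ← R3 / (39).
R1 ← R1 + 5/2·R3.
R2 ← R2 − 7·R3.
R4 ← R4 − 121/2·R3.
R4 ← R4 / (1172/117).
R1 ← R1 − 56/117·R4.
R2 ← R2 − 85/117·R4.
R3 ← R3 + 118/117·R4.
Row 5 reduces to 0 = 1/2, a contradiction. The system is inconsistent.

no solution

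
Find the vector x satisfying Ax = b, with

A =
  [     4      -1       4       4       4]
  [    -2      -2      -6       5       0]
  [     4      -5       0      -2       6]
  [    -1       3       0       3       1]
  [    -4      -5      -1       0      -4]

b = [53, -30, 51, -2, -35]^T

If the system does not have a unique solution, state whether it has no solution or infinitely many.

x_1 = 4, x_2 = -1, x_3 = 4, x_4 = 0, x_5 = 5

Row-reduce the augmented matrix:
R1 ← R1 / (4).
R2 ← R2 + 2·R1.
R3 ← R3 − 4·R1.
R4 ← R4 + 1·R1.
R5 ← R5 + 4·R1.
R2 ← R2 / (-5/2).
R1 ← R1 + 1/4·R2.
R3 ← R3 + 4·R2.
R4 ← R4 − 11/4·R2.
R5 ← R5 + 6·R2.
R3 ← R3 / (12/5).
R1 ← R1 − 7/5·R3.
R2 ← R2 − 8/5·R3.
R4 ← R4 + 17/5·R3.
R5 ← R5 − 63/5·R3.
R4 ← R4 / (-38/3).
R1 ← R1 − 31/3·R4.
R2 ← R2 − 26/3·R4.
R3 ← R3 + 43/6·R4.
R5 ← R5 − 155/2·R4.
R5 ← R5 / (2553/152).
R1 ← R1 − 269/76·R5.
R2 ← R2 − 65/38·R5.
R3 ← R3 + 291/152·R5.
R4 ← R4 + 15/76·R5.
Reading off the reduced rows gives x_1 = 4, x_2 = -1, x_3 = 4, x_4 = 0, x_5 = 5.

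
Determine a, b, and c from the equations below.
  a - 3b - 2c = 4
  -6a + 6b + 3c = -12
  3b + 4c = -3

a = 1, b = -1, c = 0

Row-reduce the augmented matrix:
R2 ← R2 + 6·R1.
R2 ← R2 / (-12).
R1 ← R1 + 3·R2.
R3 ← R3 − 3·R2.
R3 ← R3 / (7/4).
R1 ← R1 − 1/4·R3.
R2 ← R2 − 3/4·R3.
Reading off the reduced rows gives a = 1, b = -1, c = 0.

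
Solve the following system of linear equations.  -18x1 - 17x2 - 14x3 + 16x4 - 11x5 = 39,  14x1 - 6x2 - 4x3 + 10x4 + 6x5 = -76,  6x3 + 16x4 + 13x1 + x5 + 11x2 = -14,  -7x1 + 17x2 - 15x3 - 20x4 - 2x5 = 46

infinitely many solutions

Row-reduce:
R1 ← R1 / (-18).
R2 ← R2 − 14·R1.
R3 ← R3 − 13·R1.
R4 ← R4 + 7·R1.
R2 ← R2 / (-173/9).
R1 ← R1 − 17/18·R2.
R3 ← R3 + 23/18·R2.
R4 ← R4 − 425/18·R2.
R3 ← R3 / (-540/173).
R1 ← R1 − 8/173·R3.
R2 ← R2 − 134/173·R3.
R4 ← R4 + 4817/173·R3.
R4 ← R4 / (-4623/20).
R1 ← R1 − 3/5·R4.
R2 ← R2 − 53/10·R4.
R3 ← R3 + 167/20·R4.
Rank is 4 with 5 unknowns, leaving x5 free.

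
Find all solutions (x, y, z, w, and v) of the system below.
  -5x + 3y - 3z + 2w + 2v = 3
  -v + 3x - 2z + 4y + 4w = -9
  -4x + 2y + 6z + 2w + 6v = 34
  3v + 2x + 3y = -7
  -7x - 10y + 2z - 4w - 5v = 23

infinitely many solutions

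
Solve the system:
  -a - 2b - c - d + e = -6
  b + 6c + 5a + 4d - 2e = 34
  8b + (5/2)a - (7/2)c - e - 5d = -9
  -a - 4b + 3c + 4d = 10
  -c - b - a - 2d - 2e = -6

infinitely many solutions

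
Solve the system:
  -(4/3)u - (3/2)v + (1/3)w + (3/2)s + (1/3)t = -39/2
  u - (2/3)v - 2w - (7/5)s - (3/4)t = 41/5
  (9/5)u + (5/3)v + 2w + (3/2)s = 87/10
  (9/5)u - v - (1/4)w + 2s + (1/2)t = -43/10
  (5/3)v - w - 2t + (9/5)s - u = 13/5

u = 4, v = 6, w = -2, s = -3, t = 0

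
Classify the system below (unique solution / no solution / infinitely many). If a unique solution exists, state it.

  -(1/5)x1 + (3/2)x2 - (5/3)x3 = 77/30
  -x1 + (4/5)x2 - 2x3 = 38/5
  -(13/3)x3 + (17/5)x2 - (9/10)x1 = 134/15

infinitely many solutions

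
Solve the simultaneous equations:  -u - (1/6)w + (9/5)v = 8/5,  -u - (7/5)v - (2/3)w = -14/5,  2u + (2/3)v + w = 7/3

Row-reduce:
R1 ← R1 / (-1).
R2 ← R2 + 1·R1.
R3 ← R3 − 2·R1.
R2 ← R2 / (-16/5).
R1 ← R1 + 9/5·R2.
R3 ← R3 − 64/15·R2.
Row 3 reduces to 0 = -1/3, a contradiction. The system is inconsistent.

no solution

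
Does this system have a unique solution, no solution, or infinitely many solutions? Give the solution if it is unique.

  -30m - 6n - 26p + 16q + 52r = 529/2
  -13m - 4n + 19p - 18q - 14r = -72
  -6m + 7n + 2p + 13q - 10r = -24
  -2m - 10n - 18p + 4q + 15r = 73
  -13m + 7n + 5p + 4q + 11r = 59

Row-reduce:
R1 ← R1 / (-30).
R2 ← R2 + 13·R1.
R3 ← R3 + 6·R1.
R4 ← R4 + 2·R1.
R5 ← R5 + 13·R1.
R2 ← R2 / (-7/5).
R1 ← R1 − 1/5·R2.
R3 ← R3 − 41/5·R2.
R4 ← R4 + 48/5·R2.
R5 ← R5 − 48/5·R2.
R3 ← R3 / (3874/21).
R1 ← R1 − 109/21·R3.
R2 ← R2 + 454/21·R3.
R4 ← R4 + 4700/21·R3.
R5 ← R5 − 4700/21·R3.
R4 ← R4 / (16694/1937).
R1 ← R1 + 1015/3874·R4.
R2 ← R2 − 3571/1937·R4.
R3 ← R3 + 2861/3874·R4.
R5 ← R5 + 16694/1937·R4.
Row 5 reduces to 0 = -1/4, a contradiction. The system is inconsistent.

no solution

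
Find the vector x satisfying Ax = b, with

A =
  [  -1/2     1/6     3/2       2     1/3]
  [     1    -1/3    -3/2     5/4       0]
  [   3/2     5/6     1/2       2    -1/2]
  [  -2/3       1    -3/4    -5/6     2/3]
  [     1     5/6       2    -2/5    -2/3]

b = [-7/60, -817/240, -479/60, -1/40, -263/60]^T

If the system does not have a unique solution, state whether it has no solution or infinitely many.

x_1 = -3, x_2 = -5/2, x_3 = 1/5, x_4 = -3/4, x_5 = 0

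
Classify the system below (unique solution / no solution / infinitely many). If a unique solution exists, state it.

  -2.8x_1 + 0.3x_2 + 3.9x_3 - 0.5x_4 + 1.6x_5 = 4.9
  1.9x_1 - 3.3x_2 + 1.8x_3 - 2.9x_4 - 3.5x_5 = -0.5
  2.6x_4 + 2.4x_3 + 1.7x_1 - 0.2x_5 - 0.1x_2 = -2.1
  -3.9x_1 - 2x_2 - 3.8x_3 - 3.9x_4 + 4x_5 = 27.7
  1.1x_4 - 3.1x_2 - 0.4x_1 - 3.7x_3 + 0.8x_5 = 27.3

x_1 = -3, x_2 = -6, x_3 = -1, x_4 = 2, x_5 = 2

Row-reduce the augmented matrix:
R1 ← R1 / (-14/5).
R2 ← R2 − 19/10·R1.
R3 ← R3 − 17/10·R1.
R4 ← R4 + 39/10·R1.
R5 ← R5 + 2/5·R1.
R2 ← R2 / (-867/280).
R1 ← R1 + 3/28·R2.
R3 ← R3 − 23/280·R2.
R4 ← R4 + 677/280·R2.
R5 ← R5 + 22/7·R2.
R3 ← R3 / (1412/289).
R1 ← R1 + 447/289·R3.
R2 ← R2 + 415/289·R3.
R4 ← R4 + 7343/578·R3.
R5 ← R5 + 12673/1445·R3.
R4 ← R4 / (85967/16944).
R1 ← R1 − 2797/2824·R4.
R2 ← R2 − 4789/2824·R4.
R3 ← R3 − 3833/8472·R4.
R5 ← R5 − 356977/42360·R4.
R5 ← R5 / (-1485109/307025).
R1 ← R1 + 82089/61405·R5.
R2 ← R2 + 52157/61405·R5.
R3 ← R3 + 21204/61405·R5.
R4 ← R4 − 66517/61405·R5.
Reading off the reduced rows gives x_1 = -3, x_2 = -6, x_3 = -1, x_4 = 2, x_5 = 2.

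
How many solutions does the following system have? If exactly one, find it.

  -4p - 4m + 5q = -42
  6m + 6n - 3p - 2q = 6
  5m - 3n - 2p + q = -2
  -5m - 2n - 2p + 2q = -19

Row-reduce the augmented matrix:
R1 ← R1 / (-4).
R2 ← R2 − 6·R1.
R3 ← R3 − 5·R1.
R4 ← R4 + 5·R1.
R2 ← R2 / (6).
R3 ← R3 + 3·R2.
R4 ← R4 + 2·R2.
R3 ← R3 / (-23/2).
R1 ← R1 − 1·R3.
R2 ← R2 + 3/2·R3.
R4 ← R4 / (-29/12).
R1 ← R1 + 35/92·R4.
R2 ← R2 + 107/276·R4.
R3 ← R3 + 20/23·R4.
Reading off the reduced rows gives m = 1, n = -1, p = 2, q = -6.

m = 1, n = -1, p = 2, q = -6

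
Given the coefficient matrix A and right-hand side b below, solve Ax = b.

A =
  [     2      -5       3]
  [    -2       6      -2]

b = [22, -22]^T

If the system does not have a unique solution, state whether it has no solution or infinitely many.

infinitely many solutions

Row-reduce:
R1 ← R1 / (2).
R2 ← R2 + 2·R1.
R1 ← R1 + 5/2·R2.
Rank is 2 with 3 unknowns, leaving x_3 free.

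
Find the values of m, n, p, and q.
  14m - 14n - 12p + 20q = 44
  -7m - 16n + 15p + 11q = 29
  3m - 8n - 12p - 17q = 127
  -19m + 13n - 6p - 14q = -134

m = 6, n = -6, p = 2, q = -5

Row-reduce the augmented matrix:
R1 ← R1 / (14).
R2 ← R2 + 7·R1.
R3 ← R3 − 3·R1.
R4 ← R4 + 19·R1.
R2 ← R2 / (-23).
R1 ← R1 + 1·R2.
R3 ← R3 + 5·R2.
R4 ← R4 + 6·R2.
R3 ← R3 / (-1833/161).
R1 ← R1 + 201/161·R3.
R2 ← R2 + 9/23·R3.
R4 ← R4 + 3966/161·R3.
R4 ← R4 / (38858/611).
R1 ← R1 − 2047/611·R4.
R2 ← R2 + 15/611·R4.
R3 ← R3 − 4162/1833·R4.
Reading off the reduced rows gives m = 6, n = -6, p = 2, q = -5.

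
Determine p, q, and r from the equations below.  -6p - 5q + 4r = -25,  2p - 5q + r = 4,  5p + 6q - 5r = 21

p = 4, q = 1, r = 1

Row-reduce the augmented matrix:
R1 ← R1 / (-6).
R2 ← R2 − 2·R1.
R3 ← R3 − 5·R1.
R2 ← R2 / (-20/3).
R1 ← R1 − 5/6·R2.
R3 ← R3 − 11/6·R2.
R3 ← R3 / (-41/40).
R1 ← R1 + 3/8·R3.
R2 ← R2 + 7/20·R3.
Reading off the reduced rows gives p = 4, q = 1, r = 1.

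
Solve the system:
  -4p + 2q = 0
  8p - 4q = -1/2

Row-reduce:
R1 ← R1 / (-4).
R2 ← R2 − 8·R1.
Row 2 reduces to 0 = -1/2, a contradiction. The system is inconsistent.

no solution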